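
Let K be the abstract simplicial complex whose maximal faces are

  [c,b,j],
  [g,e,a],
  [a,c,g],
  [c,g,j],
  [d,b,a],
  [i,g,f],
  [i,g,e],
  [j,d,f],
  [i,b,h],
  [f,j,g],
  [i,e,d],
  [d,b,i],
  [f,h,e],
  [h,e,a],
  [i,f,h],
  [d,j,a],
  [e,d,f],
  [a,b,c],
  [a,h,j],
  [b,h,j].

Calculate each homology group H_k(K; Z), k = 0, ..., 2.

H_0 ≅ Z,  H_1 ≅ Z ⊕ Z_2,  H_2 = 0.

Fix the vertex order a < b < c < d < e < f < g < h < i < j and write every simplex with vertices in increasing order. Then dim K = 2 and the simplices of K are:

  0-simplices (10): a, b, c, d, e, f, g, h, i, j
  1-simplices (30): ab, ac, ad, ae, ag, ah, aj, bc, bd, bh, bi, bj, cg, cj, de, df, di, dj, ef, eg, eh, ei, fg, fh, fi, fj, gi, gj, hi, hj
  2-simplices (20): abc, abd, acg, adj, aeg, aeh, ahj, bcj, bdi, bhi, bhj, cgj, def, dei, dfj, efh, egi, fgi, fgj, fhi

so the chain groups are C_0 ≅ Z^10, C_1 ≅ Z^30, C_2 ≅ Z^20.

The boundary map ∂_1: C_1 → C_0 sends each edge [p,q] (with p < q) to q − p. For instance
  ∂ef = f − e.
This gives a 10×30 integer matrix of rank 9; reducing to Smith normal form yields diagonal entries (1,1,1,1,1,1,1,1,1).

∂_2: C_2 → C_1 sends each 2-simplex [p,q,r] to [q,r] − [p,r] + [p,q]. For instance
  ∂aeg = eg − ag + ae,
  ∂bcj = cj − bj + bc.
The resulting 30×20 matrix has rank 20, and its Smith normal form has invariant factors (1,1,1,1,1,1,1,1,1,1,1,1,1,1,1,1,1,1,1,2).

From H_k ≅ ker(∂_k) / im(∂_{k+1}) we obtain:

  H_0: rank C_0 − rank ∂_1 = 10 − 9 = 1, and the invariant factors of ∂_1 are all 1, so H_0 ≅ Z.
  H_1: rank ker ∂_1 − rank ∂_2 = (30 − 9) − 20 = 1, and ∂_2 has invariant factor 2 > 1, so H_1 ≅ Z ⊕ Z_2.
  H_2: rank ker ∂_2 − rank ∂_3 = (20 − 20) − 0 = 0, and there is no ∂_3, so H_2 ≅ 0.

As a check, the Euler characteristic is 10 − 30 + 20 = 0, which agrees with 1 − 1 + 0 = 0.
(K is a triangulation of the Klein bottle.)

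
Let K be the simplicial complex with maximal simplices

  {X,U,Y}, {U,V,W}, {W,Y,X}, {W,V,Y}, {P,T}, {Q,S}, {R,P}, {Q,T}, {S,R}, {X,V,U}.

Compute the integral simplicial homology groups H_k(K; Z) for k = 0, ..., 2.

H_0 = Z^2,  H_1 = Z^2,  H_2 = 0.

Order the vertices as P < Q < R < S < T < U < V < W < X < Y. Listing each simplex with vertices in this order, K has dimension 2 with simplices:

  0-simplices (10): P, Q, R, S, T, U, V, W, X, Y
  1-simplices (15): PR, PT, QS, QT, RS, UV, UW, UX, UY, VW, VX, VY, WX, WY, XY
  2-simplices (5): UVW, UVX, UXY, VWY, WXY

giving chain groups C_0 ≅ Z^10, C_1 ≅ Z^15, C_2 ≅ Z^5.

The boundary map ∂_1: C_1 → C_0 sends each edge [p,q] (with p < q) to q − p.
As a 10×15 matrix over Z this has rank 8, with invariant factors (1,1,1,1,1,1,1,1).

The boundary map ∂_2: C_2 → C_1 maps a triangle to the signed sum of its edges. For instance
  ∂UVW = VW − UW + UV,
  ∂UXY = XY − UY + UX.
The resulting 15×5 matrix has rank 5, and its Smith normal form has invariant factors (1,1,1,1,1).

From H_k ≅ ker(∂_k) / im(∂_{k+1}) we obtain:

  H_0: rank C_0 − rank ∂_1 = 10 − 8 = 2, and the invariant factors of ∂_1 are all 1, so H_0 = Z^2.
  H_1: rank ker ∂_1 − rank ∂_2 = (15 − 8) − 5 = 2, and the invariant factors of ∂_2 are all 1, so H_1 = Z^2.
  H_2: rank ker ∂_2 − rank ∂_3 = (5 − 5) − 0 = 0, and there is no ∂_3, so H_2 = 0.

As a check, the Euler characteristic is 10 − 15 + 5 = 0, which agrees with 2 − 2 + 0 = 0.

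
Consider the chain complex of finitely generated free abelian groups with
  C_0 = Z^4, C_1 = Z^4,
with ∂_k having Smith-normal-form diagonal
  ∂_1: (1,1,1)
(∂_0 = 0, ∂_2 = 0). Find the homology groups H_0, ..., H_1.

H_0: b_0 = 4 − 0 − 3 = 1; torsion from ∂_1 factors > 1: none. So H_0 = Z.
H_1: b_1 = 4 − 3 − 0 = 1; torsion from ∂_2 factors > 1: none. So H_1 = Z.

H_0 = Z,  H_1 = Z.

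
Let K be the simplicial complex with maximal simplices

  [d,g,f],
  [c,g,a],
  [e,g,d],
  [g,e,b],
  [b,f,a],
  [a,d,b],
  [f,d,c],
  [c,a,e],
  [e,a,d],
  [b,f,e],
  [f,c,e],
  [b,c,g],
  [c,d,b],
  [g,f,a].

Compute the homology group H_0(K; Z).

H_0 ≅ Z.

We work with the vertex ordering a < b < c < d < e < f < g. The simplices of K, each written with vertices in increasing order, are:

  0-simplices (7): a, b, c, d, e, f, g
  1-simplices (21): ab, ac, ad, ae, af, ag, bc, bd, be, bf, bg, cd, ce, cf, cg, de, df, dg, ef, eg, fg
  2-simplices (14): abd, abf, ace, acg, ade, afg, bcd, bcg, bef, beg, cdf, cef, deg, dfg

Hence C_0 ≅ Z^7, C_1 ≅ Z^21, C_2 ≅ Z^14.

Boundary ∂_1: C_1 → C_0 maps an edge to its endpoints' difference, ∂[p,q] = q − p. For instance
  ∂ce = e − c.
The 7×21 boundary matrix has rank 6 and Smith normal form diag(1,1,1,1,1,1).

Boundary ∂_2: C_2 → C_1 sends each 2-simplex [p,q,r] to [q,r] − [p,r] + [p,q]. For instance
  ∂acg = cg − ag + ac,
  ∂deg = eg − dg + de.
The resulting 21×14 matrix has rank 13, and its Smith normal form has invariant factors (1,1,1,1,1,1,1,1,1,1,1,1,1).

From H_k ≅ ker(∂_k) / im(∂_{k+1}) we obtain:

  H_0: rank C_0 − rank ∂_1 = 7 − 6 = 1, and the invariant factors of ∂_1 are all 1, so H_0 = Z.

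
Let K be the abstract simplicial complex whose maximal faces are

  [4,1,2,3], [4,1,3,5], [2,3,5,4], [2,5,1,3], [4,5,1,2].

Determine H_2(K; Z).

H_2 = 0.

We work with the vertex ordering 1 < 2 < 3 < 4 < 5. The simplices of K, each written with vertices in increasing order, are:

  0-simplices (5): [1], [2], [3], [4], [5]
  1-simplices (10): [1,2], [1,3], [1,4], [1,5], [2,3], [2,4], [2,5], [3,4], [3,5], [4,5]
  2-simplices (10): [1,2,3], [1,2,4], [1,2,5], [1,3,4], [1,3,5], [1,4,5], [2,3,4], [2,3,5], [2,4,5], [3,4,5]
  3-simplices (5): [1,2,3,4], [1,2,3,5], [1,2,4,5], [1,3,4,5], [2,3,4,5]

so the chain groups are C_0 ≅ Z^5, C_1 ≅ Z^10, C_2 ≅ Z^10, C_3 ≅ Z^5.

Boundary ∂_1: C_1 → C_0 maps an edge to its endpoints' difference, ∂[p,q] = q − p.
As a 5×10 matrix over Z this has rank 4, with invariant factors (1,1,1,1).

The boundary map ∂_2: C_2 → C_1 sends each 2-simplex [p,q,r] to [q,r] − [p,r] + [p,q]. For instance
  ∂[1,3,5] = [3,5] − [1,5] + [1,3],
  ∂[3,4,5] = [4,5] − [3,5] + [3,4].
The 10×10 boundary matrix has rank 6 and Smith normal form diag(1,1,1,1,1,1).

The boundary map ∂_3: C_3 → C_2 sends each 3-simplex σ to the alternating sum Σ_i (−1)^i (σ with its i-th vertex removed). For instance
  ∂[1,2,3,4] = [2,3,4] − [1,3,4] + [1,2,4] − [1,2,3],
  ∂[1,3,4,5] = [3,4,5] − [1,4,5] + [1,3,5] − [1,3,4].
The 10×5 boundary matrix has rank 4 and Smith normal form diag(1,1,1,1).

From H_k ≅ ker(∂_k) / im(∂_{k+1}) we obtain:

  H_2: rank ker ∂_2 − rank ∂_3 = (10 − 6) − 4 = 0, and the invariant factors of ∂_3 are all 1, so H_2 ≅ 0.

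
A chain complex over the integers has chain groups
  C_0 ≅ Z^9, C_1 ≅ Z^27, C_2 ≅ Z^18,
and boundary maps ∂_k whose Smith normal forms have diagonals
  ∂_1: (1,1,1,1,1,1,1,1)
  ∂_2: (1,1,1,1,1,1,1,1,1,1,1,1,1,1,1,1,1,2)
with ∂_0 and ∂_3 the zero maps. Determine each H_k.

H_0 = Z,  H_1 = Z × Z/2,  H_2 = 0.

H_0: b_0 = 9 − 0 − 8 = 1; torsion from ∂_1 factors > 1: none. So H_0 = Z.
H_1: b_1 = 27 − 8 − 18 = 1; torsion from ∂_2 factors > 1: [2]. So H_1 = Z × Z/2.
H_2: b_2 = 18 − 18 − 0 = 0; torsion from ∂_3 factors > 1: none. So H_2 = 0.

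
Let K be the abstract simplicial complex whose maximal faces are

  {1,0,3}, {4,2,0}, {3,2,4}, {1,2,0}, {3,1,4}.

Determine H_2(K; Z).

Order the vertices as 0 < 1 < 2 < 3 < 4. Listing each simplex with vertices in this order, K has dimension 2 with simplices:

  0-simplices (5): [0], [1], [2], [3], [4]
  1-simplices (10): [0,1], [0,2], [0,3], [0,4], [1,2], [1,3], [1,4], [2,3], [2,4], [3,4]
  2-simplices (5): [0,1,2], [0,1,3], [0,2,4], [1,3,4], [2,3,4]

giving chain groups C_0 ≅ Z^5, C_1 ≅ Z^10, C_2 ≅ Z^5.

∂_1: C_1 → C_0 is given by ∂[p,q] = [q] − [p]. For instance
  ∂[0,3] = [3] − [0].
This gives a 5×10 integer matrix of rank 4; reducing to Smith normal form yields diagonal entries (1,1,1,1).

Boundary ∂_2: C_2 → C_1 acts by ∂[p,q,r] = [q,r] − [p,r] + [p,q]. For instance
  ∂[0,1,3] = [1,3] − [0,3] + [0,1],
  ∂[2,3,4] = [3,4] − [2,4] + [2,3].
The resulting 10×5 matrix has rank 5, and its Smith normal form has invariant factors (1,1,1,1,1).

Now H_k = ker ∂_k / im ∂_{k+1}, so:

  H_2: rank ker ∂_2 − rank ∂_3 = (5 − 5) − 0 = 0, and there is no ∂_3, so H_2 ≅ 0.

H_2 ≅ 0.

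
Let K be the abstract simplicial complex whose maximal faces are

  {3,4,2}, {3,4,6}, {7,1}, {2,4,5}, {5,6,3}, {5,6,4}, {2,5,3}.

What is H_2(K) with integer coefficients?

Take the total order 1 < 2 < 3 < 4 < 5 < 6 < 7 on the vertex set. Then K (dimension 2) consists of the simplices:

  0-simplices (7): [1], [2], [3], [4], [5], [6], [7]
  1-simplices (10): [1,7], [2,3], [2,4], [2,5], [3,4], [3,5], [3,6], [4,5], [4,6], [5,6]
  2-simplices (6): [2,3,4], [2,3,5], [2,4,5], [3,4,6], [3,5,6], [4,5,6]

Hence C_0 ≅ Z^7, C_1 ≅ Z^10, C_2 ≅ Z^6.

The boundary map ∂_1: C_1 → C_0 sends each edge [p,q] (with p < q) to q − p. For instance
  ∂[2,4] = [4] − [2].
The resulting 7×10 matrix has rank 5, and its Smith normal form has invariant factors (1,1,1,1,1).

∂_2: C_2 → C_1 acts by ∂[p,q,r] = [q,r] − [p,r] + [p,q]. For instance
  ∂[4,5,6] = [5,6] − [4,6] + [4,5],
  ∂[3,4,6] = [4,6] − [3,6] + [3,4].
As a 10×6 matrix over Z this has rank 5, with invariant factors (1,1,1,1,1).

Computing H_k = (kernel of ∂_k) / (image of ∂_{k+1}):

  H_2: rank ker ∂_2 − rank ∂_3 = (6 − 5) − 0 = 1, and there is no ∂_3, so H_2 = Z.

H_2 = Z.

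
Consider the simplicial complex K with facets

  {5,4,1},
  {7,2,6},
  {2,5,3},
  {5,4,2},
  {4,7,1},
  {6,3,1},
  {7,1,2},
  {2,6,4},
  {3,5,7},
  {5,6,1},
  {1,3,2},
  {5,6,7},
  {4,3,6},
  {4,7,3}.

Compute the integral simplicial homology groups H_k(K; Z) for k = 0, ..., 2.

Fix the vertex order 1 < 2 < 3 < 4 < 5 < 6 < 7 and write every simplex with vertices in increasing order. Then dim K = 2 and the simplices of K are:

  0-simplices (7): [1], [2], [3], [4], [5], [6], [7]
  1-simplices (21): [1,2], [1,3], [1,4], [1,5], [1,6], [1,7], [2,3], [2,4], [2,5], [2,6], [2,7], [3,4], [3,5], [3,6], [3,7], [4,5], [4,6], [4,7], [5,6], [5,7], [6,7]
  2-simplices (14): [1,2,3], [1,2,7], [1,3,6], [1,4,5], [1,4,7], [1,5,6], [2,3,5], [2,4,5], [2,4,6], [2,6,7], [3,4,6], [3,4,7], [3,5,7], [5,6,7]

giving chain groups C_0 ≅ Z^7, C_1 ≅ Z^21, C_2 ≅ Z^14.

The boundary map ∂_1: C_1 → C_0 maps an edge to its endpoints' difference, ∂[p,q] = q − p.
As a 7×21 matrix over Z this has rank 6, with invariant factors (1,1,1,1,1,1).

Boundary ∂_2: C_2 → C_1 acts by ∂[p,q,r] = [q,r] − [p,r] + [p,q]. For instance
  ∂[2,4,5] = [4,5] − [2,5] + [2,4],
  ∂[2,6,7] = [6,7] − [2,7] + [2,6].
The resulting 21×14 matrix has rank 13, and its Smith normal form has invariant factors (1,1,1,1,1,1,1,1,1,1,1,1,1).

From H_k ≅ ker(∂_k) / im(∂_{k+1}) we obtain:

  H_0: rank C_0 − rank ∂_1 = 7 − 6 = 1, and the invariant factors of ∂_1 are all 1, so H_0 ≅ Z.
  H_1: rank ker ∂_1 − rank ∂_2 = (21 − 6) − 13 = 2, and the invariant factors of ∂_2 are all 1, so H_1 ≅ Z^2.
  H_2: rank ker ∂_2 − rank ∂_3 = (14 − 13) − 0 = 1, and there is no ∂_3, so H_2 ≅ Z.

As a check, the Euler characteristic is 7 − 21 + 14 = 0, which agrees with 1 − 2 + 1 = 0.

H_0 = Z,  H_1 = Z^2,  H_2 = Z.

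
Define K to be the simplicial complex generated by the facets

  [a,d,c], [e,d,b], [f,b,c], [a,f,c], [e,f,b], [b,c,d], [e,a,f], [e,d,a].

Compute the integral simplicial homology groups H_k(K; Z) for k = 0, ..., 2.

H_0 = Z,  H_1 = 0,  H_2 = Z.

Take the total order a < b < c < d < e < f on the vertex set. Then K (dimension 2) consists of the simplices:

  0-simplices (6): a, b, c, d, e, f
  1-simplices (12): ac, ad, ae, af, bc, bd, be, bf, cd, cf, de, ef
  2-simplices (8): acd, acf, ade, aef, bcd, bcf, bde, bef

Hence C_0 ≅ Z^6, C_1 ≅ Z^12, C_2 ≅ Z^8.

The boundary map ∂_1: C_1 → C_0 sends each edge [p,q] (with p < q) to q − p. For instance
  ∂ad = d − a.
The resulting 6×12 matrix has rank 5, and its Smith normal form has invariant factors (1,1,1,1,1).

The boundary map ∂_2: C_2 → C_1 maps a triangle to the signed sum of its edges. For instance
  ∂bcf = cf − bf + bc,
  ∂ade = de − ae + ad.
The resulting 12×8 matrix has rank 7, and its Smith normal form has invariant factors (1,1,1,1,1,1,1).

From H_k ≅ ker(∂_k) / im(∂_{k+1}) we obtain:

  H_0: rank C_0 − rank ∂_1 = 6 − 5 = 1, and the invariant factors of ∂_1 are all 1, so H_0 ≅ Z.
  H_1: rank ker ∂_1 − rank ∂_2 = (12 − 5) − 7 = 0, and the invariant factors of ∂_2 are all 1, so H_1 ≅ 0.
  H_2: rank ker ∂_2 − rank ∂_3 = (8 − 7) − 0 = 1, and there is no ∂_3, so H_2 ≅ Z.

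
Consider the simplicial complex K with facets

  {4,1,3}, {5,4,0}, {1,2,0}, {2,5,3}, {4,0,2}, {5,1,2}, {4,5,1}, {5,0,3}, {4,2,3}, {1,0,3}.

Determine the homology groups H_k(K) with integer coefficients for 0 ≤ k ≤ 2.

Order the vertices as 0 < 1 < 2 < 3 < 4 < 5. Listing each simplex with vertices in this order, K has dimension 2 with simplices:

  0-simplices (6): [0], [1], [2], [3], [4], [5]
  1-simplices (15): [0,1], [0,2], [0,3], [0,4], [0,5], [1,2], [1,3], [1,4], [1,5], [2,3], [2,4], [2,5], [3,4], [3,5], [4,5]
  2-simplices (10): [0,1,2], [0,1,3], [0,2,4], [0,3,5], [0,4,5], [1,2,5], [1,3,4], [1,4,5], [2,3,4], [2,3,5]

Hence C_0 ≅ Z^6, C_1 ≅ Z^15, C_2 ≅ Z^10.

∂_1: C_1 → C_0 maps an edge to its endpoints' difference, ∂[p,q] = q − p. For instance
  ∂[4,5] = [5] − [4].
The resulting 6×15 matrix has rank 5, and its Smith normal form has invariant factors (1,1,1,1,1).

∂_2: C_2 → C_1 maps a triangle to the signed sum of its edges. For instance
  ∂[1,2,5] = [2,5] − [1,5] + [1,2],
  ∂[0,2,4] = [2,4] − [0,4] + [0,2].
This gives a 15×10 integer matrix of rank 10; reducing to Smith normal form yields diagonal entries (1,1,1,1,1,1,1,1,1,2).

Computing H_k = (kernel of ∂_k) / (image of ∂_{k+1}):

  H_0: rank C_0 − rank ∂_1 = 6 − 5 = 1, and the invariant factors of ∂_1 are all 1, so H_0 ≅ Z.
  H_1: rank ker ∂_1 − rank ∂_2 = (15 − 5) − 10 = 0, and ∂_2 has invariant factor 2 > 1, so H_1 ≅ Z/2Z.
  H_2: rank ker ∂_2 − rank ∂_3 = (10 − 10) − 0 = 0, and there is no ∂_3, so H_2 ≅ 0.

H_0 = Z,  H_1 = Z/2Z,  H_2 = 0.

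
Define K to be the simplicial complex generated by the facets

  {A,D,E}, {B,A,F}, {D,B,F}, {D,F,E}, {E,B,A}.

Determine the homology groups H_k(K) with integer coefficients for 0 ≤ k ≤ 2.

H_0 ≅ Z,  H_1 ≅ Z,  H_2 = 0.

Take the total order A < B < D < E < F on the vertex set. Then K (dimension 2) consists of the simplices:

  0-simplices (5): A, B, D, E, F
  1-simplices (10): AB, AD, AE, AF, BD, BE, BF, DE, DF, EF
  2-simplices (5): ABE, ABF, ADE, BDF, DEF

Hence C_0 ≅ Z^5, C_1 ≅ Z^10, C_2 ≅ Z^5.

∂_1: C_1 → C_0 sends each edge [p,q] (with p < q) to q − p. For instance
  ∂DF = F − D.
As a 5×10 matrix over Z this has rank 4, with invariant factors (1,1,1,1).

∂_2: C_2 → C_1 sends each 2-simplex [p,q,r] to [q,r] − [p,r] + [p,q]. For instance
  ∂ABF = BF − AF + AB,
  ∂DEF = EF − DF + DE.
As a 10×5 matrix over Z this has rank 5, with invariant factors (1,1,1,1,1).

Reading off H_k = ker ∂_k / im ∂_{k+1}:

  H_0: rank C_0 − rank ∂_1 = 5 − 4 = 1, and the invariant factors of ∂_1 are all 1, so H_0 ≅ Z.
  H_1: rank ker ∂_1 − rank ∂_2 = (10 − 4) − 5 = 1, and the invariant factors of ∂_2 are all 1, so H_1 ≅ Z.
  H_2: rank ker ∂_2 − rank ∂_3 = (5 − 5) − 0 = 0, and there is no ∂_3, so H_2 ≅ 0.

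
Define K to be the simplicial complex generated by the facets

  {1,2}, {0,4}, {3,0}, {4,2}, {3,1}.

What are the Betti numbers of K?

b_0 = 1, b_1 = 1.

K has 5 vertices, 5 edges.
rank ∂_0 = 0, rank ∂_1 = 4 ⇒ b_0 = 5 − 0 − 4 = 1; all invariant factors of ∂_1 are 1 so no torsion. So H_0 ≅ Z.
rank ∂_1 = 4, rank ∂_2 = 0 ⇒ b_1 = 5 − 4 − 0 = 1. So H_1 ≅ Z.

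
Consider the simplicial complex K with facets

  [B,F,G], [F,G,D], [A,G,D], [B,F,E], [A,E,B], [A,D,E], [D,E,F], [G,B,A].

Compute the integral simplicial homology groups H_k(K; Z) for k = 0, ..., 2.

Take the total order A < B < D < E < F < G on the vertex set. Then K (dimension 2) consists of the simplices:

  0-simplices (6): A, B, D, E, F, G
  1-simplices (12): AB, AD, AE, AG, BE, BF, BG, DE, DF, DG, EF, FG
  2-simplices (8): ABE, ABG, ADE, ADG, BEF, BFG, DEF, DFG

giving chain groups C_0 ≅ Z^6, C_1 ≅ Z^12, C_2 ≅ Z^8.

The boundary map ∂_1: C_1 → C_0 is given by ∂[p,q] = [q] − [p]. For instance
  ∂AG = G − A.
This gives a 6×12 integer matrix of rank 5; reducing to Smith normal form yields diagonal entries (1,1,1,1,1).

Boundary ∂_2: C_2 → C_1 acts by ∂[p,q,r] = [q,r] − [p,r] + [p,q]. For instance
  ∂BEF = EF − BF + BE,
  ∂ADE = DE − AE + AD.
The resulting 12×8 matrix has rank 7, and its Smith normal form has invariant factors (1,1,1,1,1,1,1).

Now H_k = ker ∂_k / im ∂_{k+1}, so:

  H_0: rank C_0 − rank ∂_1 = 6 − 5 = 1, and the invariant factors of ∂_1 are all 1, so H_0 = Z.
  H_1: rank ker ∂_1 − rank ∂_2 = (12 − 5) − 7 = 0, and the invariant factors of ∂_2 are all 1, so H_1 = 0.
  H_2: rank ker ∂_2 − rank ∂_3 = (8 − 7) − 0 = 1, and there is no ∂_3, so H_2 = Z.

H_0 ≅ Z,  H_1 = 0,  H_2 ≅ Z.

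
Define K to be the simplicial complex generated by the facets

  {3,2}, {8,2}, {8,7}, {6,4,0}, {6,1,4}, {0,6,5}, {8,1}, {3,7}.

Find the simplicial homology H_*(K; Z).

We work with the vertex ordering 0 < 1 < 2 < 3 < 4 < 5 < 6 < 7 < 8. The simplices of K, each written with vertices in increasing order, are:

  0-simplices (9): [0], [1], [2], [3], [4], [5], [6], [7], [8]
  1-simplices (12): [0,4], [0,5], [0,6], [1,4], [1,6], [1,8], [2,3], [2,8], [3,7], [4,6], [5,6], [7,8]
  2-simplices (3): [0,4,6], [0,5,6], [1,4,6]

Hence C_0 ≅ Z^9, C_1 ≅ Z^12, C_2 ≅ Z^3.

The boundary map ∂_1: C_1 → C_0 sends each edge [p,q] (with p < q) to q − p. For instance
  ∂[0,4] = [4] − [0].
This gives a 9×12 integer matrix of rank 8; reducing to Smith normal form yields diagonal entries (1,1,1,1,1,1,1,1).

Boundary ∂_2: C_2 → C_1 sends each 2-simplex [p,q,r] to [q,r] − [p,r] + [p,q]. For instance
  ∂[1,4,6] = [4,6] − [1,6] + [1,4],
  ∂[0,4,6] = [4,6] − [0,6] + [0,4].
The resulting 12×3 matrix has rank 3, and its Smith normal form has invariant factors (1,1,1).

Computing H_k = (kernel of ∂_k) / (image of ∂_{k+1}):

  H_0: rank C_0 − rank ∂_1 = 9 − 8 = 1, and the invariant factors of ∂_1 are all 1, so H_0 = Z.
  H_1: rank ker ∂_1 − rank ∂_2 = (12 − 8) − 3 = 1, and the invariant factors of ∂_2 are all 1, so H_1 = Z.
  H_2: rank ker ∂_2 − rank ∂_3 = (3 − 3) − 0 = 0, and there is no ∂_3, so H_2 = 0.

H_0 ≅ Z,  H_1 ≅ Z,  H_2 = 0.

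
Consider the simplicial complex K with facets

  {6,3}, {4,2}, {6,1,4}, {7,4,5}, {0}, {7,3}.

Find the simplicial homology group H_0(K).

K has 8 vertices, 9 edges, 2 triangles.
rank ∂_0 = 0, rank ∂_1 = 6 ⇒ b_0 = 8 − 0 − 6 = 2; all invariant factors of ∂_1 are 1 so no torsion. So H_0 ≅ Z^2.

H_0 = Z^2.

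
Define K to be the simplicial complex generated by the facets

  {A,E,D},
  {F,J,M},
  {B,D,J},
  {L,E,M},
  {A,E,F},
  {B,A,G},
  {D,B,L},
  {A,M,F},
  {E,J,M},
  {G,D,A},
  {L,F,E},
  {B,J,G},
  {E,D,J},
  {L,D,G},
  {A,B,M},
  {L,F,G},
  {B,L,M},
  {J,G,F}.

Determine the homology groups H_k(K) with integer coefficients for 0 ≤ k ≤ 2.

We work with the vertex ordering A < B < D < E < F < G < J < L < M. The simplices of K, each written with vertices in increasing order, are:

  0-simplices (9): A, B, D, E, F, G, J, L, M
  1-simplices (27): AB, AD, AE, AF, AG, AM, BD, BG, BJ, BL, BM, DE, DG, DJ, DL, EF, EJ, EL, EM, FG, FJ, FL, FM, GJ, GL, JM, LM
  2-simplices (18): ABG, ABM, ADE, ADG, AEF, AFM, BDJ, BDL, BGJ, BLM, DEJ, DGL, EFL, EJM, ELM, FGJ, FGL, FJM

Hence C_0 ≅ Z^9, C_1 ≅ Z^27, C_2 ≅ Z^18.

Boundary ∂_1: C_1 → C_0 is given by ∂[p,q] = [q] − [p].
This gives a 9×27 integer matrix of rank 8; reducing to Smith normal form yields diagonal entries (1,1,1,1,1,1,1,1).

The boundary map ∂_2: C_2 → C_1 acts by ∂[p,q,r] = [q,r] − [p,r] + [p,q]. For instance
  ∂DGL = GL − DL + DG,
  ∂AEF = EF − AF + AE.
As a 27×18 matrix over Z this has rank 18, with invariant factors (1,1,1,1,1,1,1,1,1,1,1,1,1,1,1,1,1,2).

Reading off H_k = ker ∂_k / im ∂_{k+1}:

  H_0: rank C_0 − rank ∂_1 = 9 − 8 = 1, and the invariant factors of ∂_1 are all 1, so H_0 ≅ Z.
  H_1: rank ker ∂_1 − rank ∂_2 = (27 − 8) − 18 = 1, and ∂_2 has invariant factor 2 > 1, so H_1 ≅ Z ⊕ Z/2.
  H_2: rank ker ∂_2 − rank ∂_3 = (18 − 18) − 0 = 0, and there is no ∂_3, so H_2 ≅ 0.

H_0 ≅ Z,  H_1 ≅ Z ⊕ Z/2,  H_2 = 0.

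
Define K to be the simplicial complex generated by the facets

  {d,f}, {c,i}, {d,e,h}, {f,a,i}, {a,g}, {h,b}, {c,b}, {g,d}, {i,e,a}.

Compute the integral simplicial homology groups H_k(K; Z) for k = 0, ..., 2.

Fix the vertex order a < b < c < d < e < f < g < h < i and write every simplex with vertices in increasing order. Then dim K = 2 and the simplices of K are:

  0-simplices (9): a, b, c, d, e, f, g, h, i
  1-simplices (14): ae, af, ag, ai, bc, bh, ci, de, df, dg, dh, eh, ei, fi
  2-simplices (3): aei, afi, deh

so the chain groups are C_0 ≅ Z^9, C_1 ≅ Z^14, C_2 ≅ Z^3.

Boundary ∂_1: C_1 → C_0 is given by ∂[p,q] = [q] − [p].
As a 9×14 matrix over Z this has rank 8, with invariant factors (1,1,1,1,1,1,1,1).

Boundary ∂_2: C_2 → C_1 sends each 2-simplex [p,q,r] to [q,r] − [p,r] + [p,q]. For instance
  ∂aei = ei − ai + ae,
  ∂afi = fi − ai + af.
This gives a 14×3 integer matrix of rank 3; reducing to Smith normal form yields diagonal entries (1,1,1).

Computing H_k = (kernel of ∂_k) / (image of ∂_{k+1}):

  H_0: rank C_0 − rank ∂_1 = 9 − 8 = 1, and the invariant factors of ∂_1 are all 1, so H_0 ≅ Z.
  H_1: rank ker ∂_1 − rank ∂_2 = (14 − 8) − 3 = 3, and the invariant factors of ∂_2 are all 1, so H_1 ≅ Z^3.
  H_2: rank ker ∂_2 − rank ∂_3 = (3 − 3) − 0 = 0, and there is no ∂_3, so H_2 ≅ 0.

H_0 = Z,  H_1 = Z^3,  H_2 = 0.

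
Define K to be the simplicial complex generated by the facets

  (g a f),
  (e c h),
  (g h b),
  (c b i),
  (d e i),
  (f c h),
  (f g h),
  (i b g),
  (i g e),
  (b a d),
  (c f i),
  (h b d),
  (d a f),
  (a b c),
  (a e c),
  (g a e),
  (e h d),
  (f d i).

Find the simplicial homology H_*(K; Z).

H_0 = Z,  H_1 = Z^2,  H_2 = Z.

Fix the vertex order a < b < c < d < e < f < g < h < i and write every simplex with vertices in increasing order. Then dim K = 2 and the simplices of K are:

  0-simplices (9): a, b, c, d, e, f, g, h, i
  1-simplices (27): ab, ac, ad, ae, af, ag, bc, bd, bg, bh, bi, ce, cf, ch, ci, de, df, dh, di, eg, eh, ei, fg, fh, fi, gh, gi
  2-simplices (18): abc, abd, ace, adf, aeg, afg, bci, bdh, bgh, bgi, ceh, cfh, cfi, deh, dei, dfi, egi, fgh

Hence C_0 ≅ Z^9, C_1 ≅ Z^27, C_2 ≅ Z^18.

The boundary map ∂_1: C_1 → C_0 is given by ∂[p,q] = [q] − [p]. For instance
  ∂ae = e − a.
The 9×27 boundary matrix has rank 8 and Smith normal form diag(1,1,1,1,1,1,1,1).

∂_2: C_2 → C_1 acts by ∂[p,q,r] = [q,r] − [p,r] + [p,q]. For instance
  ∂cfh = fh − ch + cf,
  ∂deh = eh − dh + de.
This gives a 27×18 integer matrix of rank 17; reducing to Smith normal form yields diagonal entries (1,1,1,1,1,1,1,1,1,1,1,1,1,1,1,1,1).

Reading off H_k = ker ∂_k / im ∂_{k+1}:

  H_0: rank C_0 − rank ∂_1 = 9 − 8 = 1, and the invariant factors of ∂_1 are all 1, so H_0 = Z.
  H_1: rank ker ∂_1 − rank ∂_2 = (27 − 8) − 17 = 2, and the invariant factors of ∂_2 are all 1, so H_1 = Z^2.
  H_2: rank ker ∂_2 − rank ∂_3 = (18 − 17) − 0 = 1, and there is no ∂_3, so H_2 = Z.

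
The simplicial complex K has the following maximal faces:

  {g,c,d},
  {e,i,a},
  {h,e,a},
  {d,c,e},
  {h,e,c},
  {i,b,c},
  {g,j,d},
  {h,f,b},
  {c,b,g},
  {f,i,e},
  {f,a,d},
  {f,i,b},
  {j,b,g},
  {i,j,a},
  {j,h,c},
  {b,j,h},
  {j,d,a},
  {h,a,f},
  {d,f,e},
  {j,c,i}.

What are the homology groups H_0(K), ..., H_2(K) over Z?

K has 10 vertices, 30 edges, 20 triangles.
rank ∂_0 = 0, rank ∂_1 = 9 ⇒ b_0 = 10 − 0 − 9 = 1; all invariant factors of ∂_1 are 1 so no torsion. So H_0 = Z.
rank ∂_1 = 9, rank ∂_2 = 20 ⇒ b_1 = 30 − 9 − 20 = 1; ∂_2 has invariant factor(s) [2] giving torsion. So H_1 = Z ⊕ Z/2Z.
rank ∂_2 = 20, rank ∂_3 = 0 ⇒ b_2 = 20 − 20 − 0 = 0. So H_2 = 0.

H_0 = Z,  H_1 = Z ⊕ Z/2Z,  H_2 = 0.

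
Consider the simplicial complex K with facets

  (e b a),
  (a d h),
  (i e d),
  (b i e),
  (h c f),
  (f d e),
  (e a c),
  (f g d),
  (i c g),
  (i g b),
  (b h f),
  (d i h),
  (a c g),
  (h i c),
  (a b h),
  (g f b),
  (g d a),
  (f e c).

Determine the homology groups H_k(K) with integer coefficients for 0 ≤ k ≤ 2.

Fix the vertex order a < b < c < d < e < f < g < h < i and write every simplex with vertices in increasing order. Then dim K = 2 and the simplices of K are:

  0-simplices (9): a, b, c, d, e, f, g, h, i
  1-simplices (27): ab, ac, ad, ae, ag, ah, be, bf, bg, bh, bi, ce, cf, cg, ch, ci, de, df, dg, dh, di, ef, ei, fg, fh, gi, hi
  2-simplices (18): abe, abh, ace, acg, adg, adh, bei, bfg, bfh, bgi, cef, cfh, cgi, chi, def, dei, dfg, dhi

giving chain groups C_0 ≅ Z^9, C_1 ≅ Z^27, C_2 ≅ Z^18.

The boundary map ∂_1: C_1 → C_0 maps an edge to its endpoints' difference, ∂[p,q] = q − p.
The 9×27 boundary matrix has rank 8 and Smith normal form diag(1,1,1,1,1,1,1,1).

Boundary ∂_2: C_2 → C_1 maps a triangle to the signed sum of its edges. For instance
  ∂def = ef − df + de,
  ∂acg = cg − ag + ac.
The 27×18 boundary matrix has rank 17 and Smith normal form diag(1,1,1,1,1,1,1,1,1,1,1,1,1,1,1,1,1).

From H_k ≅ ker(∂_k) / im(∂_{k+1}) we obtain:

  H_0: rank C_0 − rank ∂_1 = 9 − 8 = 1, and the invariant factors of ∂_1 are all 1, so H_0 = Z.
  H_1: rank ker ∂_1 − rank ∂_2 = (27 − 8) − 17 = 2, and the invariant factors of ∂_2 are all 1, so H_1 = Z^2.
  H_2: rank ker ∂_2 − rank ∂_3 = (18 − 17) − 0 = 1, and there is no ∂_3, so H_2 = Z.

H_0 = Z,  H_1 = Z^2,  H_2 = Z.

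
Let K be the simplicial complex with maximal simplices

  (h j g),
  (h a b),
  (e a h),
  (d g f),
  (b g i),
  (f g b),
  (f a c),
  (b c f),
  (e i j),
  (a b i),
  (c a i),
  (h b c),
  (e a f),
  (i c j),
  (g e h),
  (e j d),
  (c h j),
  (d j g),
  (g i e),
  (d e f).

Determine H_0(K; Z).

H_0 = Z.

Fix the vertex order a < b < c < d < e < f < g < h < i < j and write every simplex with vertices in increasing order. Then dim K = 2 and the simplices of K are:

  0-simplices (10): a, b, c, d, e, f, g, h, i, j
  1-simplices (30): ab, ac, ae, af, ah, ai, bc, bf, bg, bh, bi, cf, ch, ci, cj, de, df, dg, dj, ef, eg, eh, ei, ej, fg, gh, gi, gj, hj, ij
  2-simplices (20): abh, abi, acf, aci, aef, aeh, bcf, bch, bfg, bgi, chj, cij, def, dej, dfg, dgj, egh, egi, eij, ghj

so the chain groups are C_0 ≅ Z^10, C_1 ≅ Z^30, C_2 ≅ Z^20.

∂_1: C_1 → C_0 sends each edge [p,q] (with p < q) to q − p. For instance
  ∂ch = h − c.
This gives a 10×30 integer matrix of rank 9; reducing to Smith normal form yields diagonal entries (1,1,1,1,1,1,1,1,1).

Boundary ∂_2: C_2 → C_1 maps a triangle to the signed sum of its edges. For instance
  ∂abh = bh − ah + ab,
  ∂bgi = gi − bi + bg.
The 30×20 boundary matrix has rank 20 and Smith normal form diag(1,1,1,1,1,1,1,1,1,1,1,1,1,1,1,1,1,1,1,2).

Reading off H_k = ker ∂_k / im ∂_{k+1}:

  H_0: rank C_0 − rank ∂_1 = 10 − 9 = 1, and the invariant factors of ∂_1 are all 1, so H_0 = Z.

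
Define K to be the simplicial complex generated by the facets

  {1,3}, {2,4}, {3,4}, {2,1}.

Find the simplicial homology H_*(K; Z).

Order the vertices as 1 < 2 < 3 < 4. Listing each simplex with vertices in this order, K has dimension 1 with simplices:

  0-simplices (4): [1], [2], [3], [4]
  1-simplices (4): [1,2], [1,3], [2,4], [3,4]

giving chain groups C_0 ≅ Z^4, C_1 ≅ Z^4.

∂_1: C_1 → C_0 is given by ∂[p,q] = [q] − [p]. For instance
  ∂[3,4] = [4] − [3].
The 4×4 boundary matrix has rank 3 and Smith normal form diag(1,1,1).

From H_k ≅ ker(∂_k) / im(∂_{k+1}) we obtain:

  H_0: rank C_0 − rank ∂_1 = 4 − 3 = 1, and the invariant factors of ∂_1 are all 1, so H_0 = Z.
  H_1: rank ker ∂_1 − rank ∂_2 = (4 − 3) − 0 = 1, and there is no ∂_2, so H_1 = Z.

As a check, the Euler characteristic is 4 − 4 = 0, which agrees with 1 − 1 = 0.
(K is a triangulation of the circle S^1.)

H_0 ≅ Z,  H_1 ≅ Z.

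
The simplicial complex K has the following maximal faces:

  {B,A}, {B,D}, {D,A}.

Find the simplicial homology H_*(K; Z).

Take the total order A < B < D on the vertex set. Then K (dimension 1) consists of the simplices:

  0-simplices (3): A, B, D
  1-simplices (3): AB, AD, BD

giving chain groups C_0 ≅ Z^3, C_1 ≅ Z^3.

∂_1: C_1 → C_0 sends each edge [p,q] (with p < q) to q − p.
The resulting 3×3 matrix has rank 2, and its Smith normal form has invariant factors (1,1).

From H_k ≅ ker(∂_k) / im(∂_{k+1}) we obtain:

  H_0: rank C_0 − rank ∂_1 = 3 − 2 = 1, and the invariant factors of ∂_1 are all 1, so H_0 = Z.
  H_1: rank ker ∂_1 − rank ∂_2 = (3 − 2) − 0 = 1, and there is no ∂_2, so H_1 = Z.

H_0 ≅ Z,  H_1 ≅ Z.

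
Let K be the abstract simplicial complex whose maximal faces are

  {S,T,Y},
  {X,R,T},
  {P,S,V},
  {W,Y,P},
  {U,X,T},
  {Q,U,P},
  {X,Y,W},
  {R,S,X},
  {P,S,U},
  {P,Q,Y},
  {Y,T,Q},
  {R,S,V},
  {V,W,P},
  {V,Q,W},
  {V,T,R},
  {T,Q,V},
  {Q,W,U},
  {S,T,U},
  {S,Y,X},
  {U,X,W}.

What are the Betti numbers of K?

Take the total order P < Q < R < S < T < U < V < W < X < Y on the vertex set. Then K (dimension 2) consists of the simplices:

  0-simplices (10): P, Q, R, S, T, U, V, W, X, Y
  1-simplices (30): PQ, PS, PU, PV, PW, PY, QT, QU, QV, QW, QY, RS, RT, RV, RX, ST, SU, SV, SX, SY, TU, TV, TX, TY, UW, UX, VW, WX, WY, XY
  2-simplices (20): PQU, PQY, PSU, PSV, PVW, PWY, QTV, QTY, QUW, QVW, RSV, RSX, RTV, RTX, STU, STY, SXY, TUX, UWX, WXY

so the chain groups are C_0 ≅ Z^10, C_1 ≅ Z^30, C_2 ≅ Z^20.

Boundary ∂_1: C_1 → C_0 sends each edge [p,q] (with p < q) to q − p.
The resulting 10×30 matrix has rank 9, and its Smith normal form has invariant factors (1,1,1,1,1,1,1,1,1).

The boundary map ∂_2: C_2 → C_1 maps a triangle to the signed sum of its edges. For instance
  ∂PQU = QU − PU + PQ,
  ∂UWX = WX − UX + UW.
This gives a 30×20 integer matrix of rank 20; reducing to Smith normal form yields diagonal entries (1,1,1,1,1,1,1,1,1,1,1,1,1,1,1,1,1,1,1,2).

Reading off H_k = ker ∂_k / im ∂_{k+1}:

  H_0: rank C_0 − rank ∂_1 = 10 − 9 = 1, and the invariant factors of ∂_1 are all 1, so H_0 ≅ Z.
  H_1: rank ker ∂_1 − rank ∂_2 = (30 − 9) − 20 = 1, and ∂_2 has invariant factor 2 > 1, so H_1 ≅ Z ⊕ Z/2Z.
  H_2: rank ker ∂_2 − rank ∂_3 = (20 − 20) − 0 = 0, and there is no ∂_3, so H_2 ≅ 0.

As a check, the Euler characteristic is 10 − 30 + 20 = 0, which agrees with 1 − 1 + 0 = 0.

Hence the Betti numbers are b_0 = 1, b_1 = 1, b_2 = 0.

b_0 = 1, b_1 = 1, b_2 = 0.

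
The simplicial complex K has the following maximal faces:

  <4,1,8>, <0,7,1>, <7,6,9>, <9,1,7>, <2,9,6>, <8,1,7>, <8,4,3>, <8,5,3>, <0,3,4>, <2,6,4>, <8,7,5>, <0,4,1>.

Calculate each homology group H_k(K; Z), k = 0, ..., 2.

H_0 ≅ Z,  H_1 ≅ Z,  H_2 = 0.

Take the total order 0 < 1 < 2 < 3 < 4 < 5 < 6 < 7 < 8 < 9 on the vertex set. Then K (dimension 2) consists of the simplices:

  0-simplices (10): [0], [1], [2], [3], [4], [5], [6], [7], [8], [9]
  1-simplices (22): [0,1], [0,3], [0,4], [0,7], [1,4], [1,7], [1,8], [1,9], [2,4], [2,6], [2,9], [3,4], [3,5], [3,8], [4,6], [4,8], [5,7], [5,8], [6,7], [6,9], [7,8], [7,9]
  2-simplices (12): [0,1,4], [0,1,7], [0,3,4], [1,4,8], [1,7,8], [1,7,9], [2,4,6], [2,6,9], [3,4,8], [3,5,8], [5,7,8], [6,7,9]

giving chain groups C_0 ≅ Z^10, C_1 ≅ Z^22, C_2 ≅ Z^12.

Boundary ∂_1: C_1 → C_0 is given by ∂[p,q] = [q] − [p].
As a 10×22 matrix over Z this has rank 9, with invariant factors (1,1,1,1,1,1,1,1,1).

The boundary map ∂_2: C_2 → C_1 acts by ∂[p,q,r] = [q,r] − [p,r] + [p,q]. For instance
  ∂[6,7,9] = [7,9] − [6,9] + [6,7],
  ∂[1,4,8] = [4,8] − [1,8] + [1,4].
The resulting 22×12 matrix has rank 12, and its Smith normal form has invariant factors (1,1,1,1,1,1,1,1,1,1,1,1).

From H_k ≅ ker(∂_k) / im(∂_{k+1}) we obtain:

  H_0: rank C_0 − rank ∂_1 = 10 − 9 = 1, and the invariant factors of ∂_1 are all 1, so H_0 = Z.
  H_1: rank ker ∂_1 − rank ∂_2 = (22 − 9) − 12 = 1, and the invariant factors of ∂_2 are all 1, so H_1 = Z.
  H_2: rank ker ∂_2 − rank ∂_3 = (12 − 12) − 0 = 0, and there is no ∂_3, so H_2 = 0.

As a check, the Euler characteristic is 10 − 22 + 12 = 0, which agrees with 1 − 1 + 0 = 0.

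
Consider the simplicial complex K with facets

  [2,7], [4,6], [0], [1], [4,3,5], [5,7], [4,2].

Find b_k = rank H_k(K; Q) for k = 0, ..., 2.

b_0 = 3, b_1 = 1, b_2 = 0.

Order the vertices as 0 < 1 < 2 < 3 < 4 < 5 < 6 < 7. Listing each simplex with vertices in this order, K has dimension 2 with simplices:

  0-simplices (8): [0], [1], [2], [3], [4], [5], [6], [7]
  1-simplices (7): [2,4], [2,7], [3,4], [3,5], [4,5], [4,6], [5,7]
  2-simplices (1): [3,4,5]

so the chain groups are C_0 ≅ Z^8, C_1 ≅ Z^7, C_2 ≅ Z^1.

∂_1: C_1 → C_0 sends each edge [p,q] (with p < q) to q − p.
The 8×7 boundary matrix has rank 5 and Smith normal form diag(1,1,1,1,1).

The boundary map ∂_2: C_2 → C_1 sends each 2-simplex [p,q,r] to [q,r] − [p,r] + [p,q]. For instance
  ∂[3,4,5] = [4,5] − [3,5] + [3,4].
As a 7×1 matrix over Z this has rank 1, with invariant factors (1).

Now H_k = ker ∂_k / im ∂_{k+1}, so:

  H_0: rank C_0 − rank ∂_1 = 8 − 5 = 3, and the invariant factors of ∂_1 are all 1, so H_0 ≅ Z^3.
  H_1: rank ker ∂_1 − rank ∂_2 = (7 − 5) − 1 = 1, and the invariant factors of ∂_2 are all 1, so H_1 ≅ Z.
  H_2: rank ker ∂_2 − rank ∂_3 = (1 − 1) − 0 = 0, and there is no ∂_3, so H_2 ≅ 0.

Hence the Betti numbers are b_0 = 3, b_1 = 1, b_2 = 0.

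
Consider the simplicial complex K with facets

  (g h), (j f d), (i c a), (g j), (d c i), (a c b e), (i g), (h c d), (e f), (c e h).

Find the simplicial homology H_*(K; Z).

H_0 = Z,  H_1 = Z^3,  H_2 = 0,  H_3 = 0.

Fix the vertex order a < b < c < d < e < f < g < h < i < j and write every simplex with vertices in increasing order. Then dim K = 3 and the simplices of K are:

  0-simplices (10): a, b, c, d, e, f, g, h, i, j
  1-simplices (20): ab, ac, ae, ai, bc, be, cd, ce, ch, ci, df, dh, di, dj, ef, eh, fj, gh, gi, gj
  2-simplices (9): abc, abe, ace, aci, bce, cdh, cdi, ceh, dfj
  3-simplices (1): abce

giving chain groups C_0 ≅ Z^10, C_1 ≅ Z^20, C_2 ≅ Z^9, C_3 ≅ Z^1.

Boundary ∂_1: C_1 → C_0 maps an edge to its endpoints' difference, ∂[p,q] = q − p. For instance
  ∂ac = c − a.
The 10×20 boundary matrix has rank 9 and Smith normal form diag(1,1,1,1,1,1,1,1,1).

The boundary map ∂_2: C_2 → C_1 acts by ∂[p,q,r] = [q,r] − [p,r] + [p,q]. For instance
  ∂bce = ce − be + bc,
  ∂ace = ce − ae + ac.
The resulting 20×9 matrix has rank 8, and its Smith normal form has invariant factors (1,1,1,1,1,1,1,1).

The boundary map ∂_3: C_3 → C_2 sends each 3-simplex σ to the alternating sum Σ_i (−1)^i (σ with its i-th vertex removed). For instance
  ∂abce = bce − ace + abe − abc.
As a 9×1 matrix over Z this has rank 1, with invariant factors (1).

From H_k ≅ ker(∂_k) / im(∂_{k+1}) we obtain:

  H_0: rank C_0 − rank ∂_1 = 10 − 9 = 1, and the invariant factors of ∂_1 are all 1, so H_0 ≅ Z.
  H_1: rank ker ∂_1 − rank ∂_2 = (20 − 9) − 8 = 3, and the invariant factors of ∂_2 are all 1, so H_1 ≅ Z^3.
  H_2: rank ker ∂_2 − rank ∂_3 = (9 − 8) − 1 = 0, and the invariant factors of ∂_3 are all 1, so H_2 ≅ 0.
  H_3: rank ker ∂_3 − rank ∂_4 = (1 − 1) − 0 = 0, and there is no ∂_4, so H_3 ≅ 0.

As a check, the Euler characteristic is 10 − 20 + 9 − 1 = -2, which agrees with 1 − 3 + 0 − 0 = -2.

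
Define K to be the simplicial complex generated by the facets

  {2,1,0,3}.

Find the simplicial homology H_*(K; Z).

H_0 = Z,  H_1 = 0,  H_2 = 0,  H_3 = 0.

Order the vertices as 0 < 1 < 2 < 3. Listing each simplex with vertices in this order, K has dimension 3 with simplices:

  0-simplices (4): [0], [1], [2], [3]
  1-simplices (6): [0,1], [0,2], [0,3], [1,2], [1,3], [2,3]
  2-simplices (4): [0,1,2], [0,1,3], [0,2,3], [1,2,3]
  3-simplices (1): [0,1,2,3]

so the chain groups are C_0 ≅ Z^4, C_1 ≅ Z^6, C_2 ≅ Z^4, C_3 ≅ Z^1.

∂_1: C_1 → C_0 sends each edge [p,q] (with p < q) to q − p.
The resulting 4×6 matrix has rank 3, and its Smith normal form has invariant factors (1,1,1).

∂_2: C_2 → C_1 maps a triangle to the signed sum of its edges. For instance
  ∂[1,2,3] = [2,3] − [1,3] + [1,2],
  ∂[0,1,2] = [1,2] − [0,2] + [0,1].
The 6×4 boundary matrix has rank 3 and Smith normal form diag(1,1,1).

∂_3: C_3 → C_2 sends each 3-simplex σ to the alternating sum Σ_i (−1)^i (σ with its i-th vertex removed). For instance
  ∂[0,1,2,3] = [1,2,3] − [0,2,3] + [0,1,3] − [0,1,2].
As a 4×1 matrix over Z this has rank 1, with invariant factors (1).

Computing H_k = (kernel of ∂_k) / (image of ∂_{k+1}):

  H_0: rank C_0 − rank ∂_1 = 4 − 3 = 1, and the invariant factors of ∂_1 are all 1, so H_0 = Z.
  H_1: rank ker ∂_1 − rank ∂_2 = (6 − 3) − 3 = 0, and the invariant factors of ∂_2 are all 1, so H_1 = 0.
  H_2: rank ker ∂_2 − rank ∂_3 = (4 − 3) − 1 = 0, and the invariant factors of ∂_3 are all 1, so H_2 = 0.
  H_3: rank ker ∂_3 − rank ∂_4 = (1 − 1) − 0 = 0, and there is no ∂_4, so H_3 = 0.

As a check, the Euler characteristic is 4 − 6 + 4 − 1 = 1, which agrees with 1 − 0 + 0 − 0 = 1.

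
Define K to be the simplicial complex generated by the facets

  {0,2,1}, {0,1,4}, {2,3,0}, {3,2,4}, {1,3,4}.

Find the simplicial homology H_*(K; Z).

H_0 = Z,  H_1 = Z,  H_2 = 0.

Take the total order 0 < 1 < 2 < 3 < 4 on the vertex set. Then K (dimension 2) consists of the simplices:

  0-simplices (5): [0], [1], [2], [3], [4]
  1-simplices (10): [0,1], [0,2], [0,3], [0,4], [1,2], [1,3], [1,4], [2,3], [2,4], [3,4]
  2-simplices (5): [0,1,2], [0,1,4], [0,2,3], [1,3,4], [2,3,4]

so the chain groups are C_0 ≅ Z^5, C_1 ≅ Z^10, C_2 ≅ Z^5.

Boundary ∂_1: C_1 → C_0 sends each edge [p,q] (with p < q) to q − p.
The resulting 5×10 matrix has rank 4, and its Smith normal form has invariant factors (1,1,1,1).

∂_2: C_2 → C_1 acts by ∂[p,q,r] = [q,r] − [p,r] + [p,q]. For instance
  ∂[0,1,2] = [1,2] − [0,2] + [0,1],
  ∂[0,1,4] = [1,4] − [0,4] + [0,1].
This gives a 10×5 integer matrix of rank 5; reducing to Smith normal form yields diagonal entries (1,1,1,1,1).

Now H_k = ker ∂_k / im ∂_{k+1}, so:

  H_0: rank C_0 − rank ∂_1 = 5 − 4 = 1, and the invariant factors of ∂_1 are all 1, so H_0 = Z.
  H_1: rank ker ∂_1 − rank ∂_2 = (10 − 4) − 5 = 1, and the invariant factors of ∂_2 are all 1, so H_1 = Z.
  H_2: rank ker ∂_2 − rank ∂_3 = (5 − 5) − 0 = 0, and there is no ∂_3, so H_2 = 0.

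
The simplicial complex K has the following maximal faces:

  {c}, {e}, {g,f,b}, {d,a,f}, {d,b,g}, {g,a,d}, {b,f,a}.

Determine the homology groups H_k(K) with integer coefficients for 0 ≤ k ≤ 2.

Order the vertices as a < b < c < d < e < f < g. Listing each simplex with vertices in this order, K has dimension 2 with simplices:

  0-simplices (7): a, b, c, d, e, f, g
  1-simplices (10): ab, ad, af, ag, bd, bf, bg, df, dg, fg
  2-simplices (5): abf, adf, adg, bdg, bfg

giving chain groups C_0 ≅ Z^7, C_1 ≅ Z^10, C_2 ≅ Z^5.

∂_1: C_1 → C_0 is given by ∂[p,q] = [q] − [p]. For instance
  ∂df = f − d.
As a 7×10 matrix over Z this has rank 4, with invariant factors (1,1,1,1).

Boundary ∂_2: C_2 → C_1 acts by ∂[p,q,r] = [q,r] − [p,r] + [p,q]. For instance
  ∂adf = df − af + ad,
  ∂bdg = dg − bg + bd.
The resulting 10×5 matrix has rank 5, and its Smith normal form has invariant factors (1,1,1,1,1).

From H_k ≅ ker(∂_k) / im(∂_{k+1}) we obtain:

  H_0: rank C_0 − rank ∂_1 = 7 − 4 = 3, and the invariant factors of ∂_1 are all 1, so H_0 ≅ Z^3.
  H_1: rank ker ∂_1 − rank ∂_2 = (10 − 4) − 5 = 1, and the invariant factors of ∂_2 are all 1, so H_1 ≅ Z.
  H_2: rank ker ∂_2 − rank ∂_3 = (5 − 5) − 0 = 0, and there is no ∂_3, so H_2 ≅ 0.

As a check, the Euler characteristic is 7 − 10 + 5 = 2, which agrees with 3 − 1 + 0 = 2.
(K is a triangulation of the disjoint union of a set of 2 points and the Möbius band.)

H_0 ≅ Z^3,  H_1 ≅ Z,  H_2 = 0.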